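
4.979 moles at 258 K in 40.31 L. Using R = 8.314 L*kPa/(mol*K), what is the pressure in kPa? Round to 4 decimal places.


PV = nRT, solve for P = nRT / V.
nRT = 4.979 * 8.314 * 258 = 10680.0147
P = 10680.0147 / 40.31
P = 264.94702803 kPa, rounded to 4 dp:

264.9470 kPa


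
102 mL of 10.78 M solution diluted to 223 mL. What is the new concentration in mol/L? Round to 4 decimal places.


Dilution: M1*V1 = M2*V2, solve for M2.
M2 = M1*V1 / V2
M2 = 10.78 * 102 / 223
M2 = 1099.56 / 223
M2 = 4.93076233 mol/L, rounded to 4 dp:

4.9308 mol/L


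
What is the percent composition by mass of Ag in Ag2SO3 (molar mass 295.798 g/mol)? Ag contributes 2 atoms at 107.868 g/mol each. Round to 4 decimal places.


pct = 100 * (n_elem * M_elem) / M_total
mass_contribution = 2 * 107.868 = 215.736 g/mol
pct = 100 * 215.736 / 295.798
pct = 72.93355601 %, rounded to 4 dp:

72.9336 %


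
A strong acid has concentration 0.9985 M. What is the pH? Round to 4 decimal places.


A strong acid dissociates completely, so [H+] equals the given concentration.
pH = -log10([H+]) = -log10(0.9985)
pH = 0.00065193, rounded to 4 dp:

0.0007


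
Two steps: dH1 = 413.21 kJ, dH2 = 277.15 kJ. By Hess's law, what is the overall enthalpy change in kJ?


Hess's law: enthalpy is a state function, so add the step enthalpies.
dH_total = dH1 + dH2 = 413.21 + (277.15)
dH_total = 690.36 kJ:

690.36 kJ


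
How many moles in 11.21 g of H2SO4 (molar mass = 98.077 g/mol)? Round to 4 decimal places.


n = mass / M
n = 11.21 / 98.077
n = 0.11429795 mol, rounded to 4 dp:

0.1143 mol


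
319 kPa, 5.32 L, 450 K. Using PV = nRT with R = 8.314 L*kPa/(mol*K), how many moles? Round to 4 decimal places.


PV = nRT, solve for n = PV / (RT).
PV = 319 * 5.32 = 1697.08
RT = 8.314 * 450 = 3741.3
n = 1697.08 / 3741.3
n = 0.45360703 mol, rounded to 4 dp:

0.4536 mol


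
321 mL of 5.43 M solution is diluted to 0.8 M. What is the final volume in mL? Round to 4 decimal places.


Dilution: M1*V1 = M2*V2, solve for V2.
V2 = M1*V1 / M2
V2 = 5.43 * 321 / 0.8
V2 = 1743.03 / 0.8
V2 = 2178.7875 mL, rounded to 4 dp:

2178.7875 mL


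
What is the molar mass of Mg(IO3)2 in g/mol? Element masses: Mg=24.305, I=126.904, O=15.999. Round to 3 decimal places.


M = sum(count * atomic_mass) over atoms.
M = 1*24.305 + 2*126.904 + 6*15.999
M = 24.305 + 253.808 + 95.994
M = 374.107 g/mol, rounded to 3 dp:

374.107 g/mol


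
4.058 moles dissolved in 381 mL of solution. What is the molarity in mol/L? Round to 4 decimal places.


Convert volume to liters: V_L = V_mL / 1000.
V_L = 381 / 1000 = 0.381 L
M = n / V_L = 4.058 / 0.381
M = 10.65091864 mol/L, rounded to 4 dp:

10.6509 mol/L


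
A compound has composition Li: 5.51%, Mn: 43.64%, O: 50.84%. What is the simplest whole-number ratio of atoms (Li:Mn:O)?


Assume 100 g of compound, divide each mass% by atomic mass to get moles, then normalize by the smallest to get a raw atom ratio.
Moles per 100 g: Li: 5.51/6.941 = 0.7938, Mn: 43.64/54.938 = 0.7943, O: 50.84/15.999 = 3.1777
Raw ratio (divide by min = 0.7938): Li: 1.0, Mn: 1.001, O: 4.003
Multiply by 1 to clear fractions: Li: 1.0 ~= 1, Mn: 1.001 ~= 1, O: 4.003 ~= 4
Reduce by GCD to get the simplest whole-number ratio:

1:1:4


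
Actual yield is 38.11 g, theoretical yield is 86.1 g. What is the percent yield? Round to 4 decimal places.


% yield = 100 * actual / theoretical
% yield = 100 * 38.11 / 86.1
% yield = 44.26248548 %, rounded to 4 dp:

44.2625 %


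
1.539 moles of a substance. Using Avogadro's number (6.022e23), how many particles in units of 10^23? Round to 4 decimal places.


N = n * NA, then divide by 1e23 for the requested units.
N / 1e23 = n * 6.022
N / 1e23 = 1.539 * 6.022
N / 1e23 = 9.267858, rounded to 4 dp:

9.2679


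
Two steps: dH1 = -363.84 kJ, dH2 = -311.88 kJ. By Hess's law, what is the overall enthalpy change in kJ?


Hess's law: enthalpy is a state function, so add the step enthalpies.
dH_total = dH1 + dH2 = -363.84 + (-311.88)
dH_total = -675.72 kJ:

-675.72 kJ


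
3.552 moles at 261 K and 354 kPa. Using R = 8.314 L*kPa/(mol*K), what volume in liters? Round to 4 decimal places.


PV = nRT, solve for V = nRT / P.
nRT = 3.552 * 8.314 * 261 = 7707.6766
V = 7707.6766 / 354
V = 21.77309774 L, rounded to 4 dp:

21.7731 L


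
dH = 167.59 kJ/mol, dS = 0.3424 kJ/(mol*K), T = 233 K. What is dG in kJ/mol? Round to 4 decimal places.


Gibbs: dG = dH - T*dS (consistent units, dS already in kJ/(mol*K)).
T*dS = 233 * 0.3424 = 79.7792
dG = 167.59 - (79.7792)
dG = 87.8108 kJ/mol, rounded to 4 dp:

87.8108 kJ/mol


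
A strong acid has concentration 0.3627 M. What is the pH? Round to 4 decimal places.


A strong acid dissociates completely, so [H+] equals the given concentration.
pH = -log10([H+]) = -log10(0.3627)
pH = 0.44045244, rounded to 4 dp:

0.4405


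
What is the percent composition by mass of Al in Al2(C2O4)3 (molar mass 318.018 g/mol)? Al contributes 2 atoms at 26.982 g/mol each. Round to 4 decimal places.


pct = 100 * (n_elem * M_elem) / M_total
mass_contribution = 2 * 26.982 = 53.964 g/mol
pct = 100 * 53.964 / 318.018
pct = 16.96885082 %, rounded to 4 dp:

16.9689 %


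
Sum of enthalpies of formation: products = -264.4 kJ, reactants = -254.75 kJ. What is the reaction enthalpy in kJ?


dH_rxn = sum(dH_f products) - sum(dH_f reactants)
dH_rxn = -264.4 - (-254.75)
dH_rxn = -9.65 kJ:

-9.65 kJ


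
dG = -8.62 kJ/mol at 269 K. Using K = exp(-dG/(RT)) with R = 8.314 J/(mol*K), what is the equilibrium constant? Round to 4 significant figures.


dG is in kJ/mol; multiply by 1000 to match R in J/(mol*K).
RT = 8.314 * 269 = 2236.466 J/mol
exponent = -dG*1000 / (RT) = -(-8.62*1000) / 2236.466 = 3.85429512
K = exp(3.85429512)
K = 47.195338, rounded to 4 significant figures:

47.20


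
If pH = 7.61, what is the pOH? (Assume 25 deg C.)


At 25 deg C, pH + pOH = 14.
pOH = 14 - pH = 14 - 7.61
pOH = 6.39:

6.39


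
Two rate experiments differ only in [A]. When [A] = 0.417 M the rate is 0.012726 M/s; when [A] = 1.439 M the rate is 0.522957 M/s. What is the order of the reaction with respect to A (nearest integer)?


Rate is proportional to [A]^n, so rate2/rate1 = ([A]2/[A]1)^n. Take logs to solve for n.
rate2/rate1 = 0.522957 / 0.012726 = 41.0936
[A]2/[A]1 = 1.439 / 0.417 = 3.4508
n = ln(41.0936) / ln(3.4508) = 3.0
Nearest integer order:

3


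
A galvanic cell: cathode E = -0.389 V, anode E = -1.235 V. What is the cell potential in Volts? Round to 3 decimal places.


Standard cell potential: E_cell = E_cathode - E_anode.
E_cell = -0.389 - (-1.235)
E_cell = 0.846 V, rounded to 3 dp:

0.846 V


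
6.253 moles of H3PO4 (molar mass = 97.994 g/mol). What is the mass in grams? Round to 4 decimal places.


mass = n * M
mass = 6.253 * 97.994
mass = 612.756482 g, rounded to 4 dp:

612.7565 g


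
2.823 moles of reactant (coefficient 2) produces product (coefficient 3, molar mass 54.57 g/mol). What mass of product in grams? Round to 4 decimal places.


Use the coefficient ratio to convert reactant moles to product moles, then multiply by the product's molar mass.
moles_P = moles_R * (coeff_P / coeff_R) = 2.823 * (3/2) = 4.2345
mass_P = moles_P * M_P = 4.2345 * 54.57
mass_P = 231.076665 g, rounded to 4 dp:

231.0767 g


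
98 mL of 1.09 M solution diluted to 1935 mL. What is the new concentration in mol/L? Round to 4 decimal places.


Dilution: M1*V1 = M2*V2, solve for M2.
M2 = M1*V1 / V2
M2 = 1.09 * 98 / 1935
M2 = 106.82 / 1935
M2 = 0.05520413 mol/L, rounded to 4 dp:

0.0552 mol/L


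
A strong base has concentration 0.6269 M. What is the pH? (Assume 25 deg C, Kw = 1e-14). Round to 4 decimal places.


A strong base dissociates completely, so [OH-] equals the given concentration.
pOH = -log10([OH-]) = -log10(0.6269) = 0.202802
pH = 14 - pOH = 14 - 0.202802
pH = 13.797198, rounded to 4 dp:

13.7972


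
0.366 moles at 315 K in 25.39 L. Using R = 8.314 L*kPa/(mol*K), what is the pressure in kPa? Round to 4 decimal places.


PV = nRT, solve for P = nRT / V.
nRT = 0.366 * 8.314 * 315 = 958.5211
P = 958.5211 / 25.39
P = 37.75191414 kPa, rounded to 4 dp:

37.7519 kPa


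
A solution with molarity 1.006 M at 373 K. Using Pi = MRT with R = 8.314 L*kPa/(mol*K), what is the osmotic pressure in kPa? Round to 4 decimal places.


Osmotic pressure (van't Hoff): Pi = M*R*T.
RT = 8.314 * 373 = 3101.122
Pi = 1.006 * 3101.122
Pi = 3119.728732 kPa, rounded to 4 dp:

3119.7287 kPa


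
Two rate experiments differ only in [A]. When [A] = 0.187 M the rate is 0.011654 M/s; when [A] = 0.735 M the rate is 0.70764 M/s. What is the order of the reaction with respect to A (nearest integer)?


Rate is proportional to [A]^n, so rate2/rate1 = ([A]2/[A]1)^n. Take logs to solve for n.
rate2/rate1 = 0.70764 / 0.011654 = 60.7208
[A]2/[A]1 = 0.735 / 0.187 = 3.9305
n = ln(60.7208) / ln(3.9305) = 3.0
Nearest integer order:

3


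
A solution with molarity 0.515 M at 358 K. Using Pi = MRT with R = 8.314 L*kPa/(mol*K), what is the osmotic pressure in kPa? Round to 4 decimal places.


Osmotic pressure (van't Hoff): Pi = M*R*T.
RT = 8.314 * 358 = 2976.412
Pi = 0.515 * 2976.412
Pi = 1532.85218 kPa, rounded to 4 dp:

1532.8522 kPa


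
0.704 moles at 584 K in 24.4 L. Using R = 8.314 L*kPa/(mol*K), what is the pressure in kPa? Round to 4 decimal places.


PV = nRT, solve for P = nRT / V.
nRT = 0.704 * 8.314 * 584 = 3418.1847
P = 3418.1847 / 24.4
P = 140.08953689 kPa, rounded to 4 dp:

140.0895 kPa


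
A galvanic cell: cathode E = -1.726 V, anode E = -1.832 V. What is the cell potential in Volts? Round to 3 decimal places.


Standard cell potential: E_cell = E_cathode - E_anode.
E_cell = -1.726 - (-1.832)
E_cell = 0.106 V, rounded to 3 dp:

0.106 V


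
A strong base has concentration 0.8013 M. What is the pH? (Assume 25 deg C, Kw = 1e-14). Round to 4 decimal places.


A strong base dissociates completely, so [OH-] equals the given concentration.
pOH = -log10([OH-]) = -log10(0.8013) = 0.096205
pH = 14 - pOH = 14 - 0.096205
pH = 13.903795, rounded to 4 dp:

13.9038


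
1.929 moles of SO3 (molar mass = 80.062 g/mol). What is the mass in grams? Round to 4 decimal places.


mass = n * M
mass = 1.929 * 80.062
mass = 154.439598 g, rounded to 4 dp:

154.4396 g


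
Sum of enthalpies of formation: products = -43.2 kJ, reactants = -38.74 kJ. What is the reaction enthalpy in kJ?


dH_rxn = sum(dH_f products) - sum(dH_f reactants)
dH_rxn = -43.2 - (-38.74)
dH_rxn = -4.46 kJ:

-4.46 kJ


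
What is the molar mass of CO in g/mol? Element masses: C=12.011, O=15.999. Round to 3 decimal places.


M = sum(count * atomic_mass) over atoms.
M = 1*12.011 + 1*15.999
M = 12.011 + 15.999
M = 28.01 g/mol, rounded to 3 dp:

28.010 g/mol


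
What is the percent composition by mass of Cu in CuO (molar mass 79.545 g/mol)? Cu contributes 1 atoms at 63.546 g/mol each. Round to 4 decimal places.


pct = 100 * (n_elem * M_elem) / M_total
mass_contribution = 1 * 63.546 = 63.546 g/mol
pct = 100 * 63.546 / 79.545
pct = 79.8868565 %, rounded to 4 dp:

79.8869 %


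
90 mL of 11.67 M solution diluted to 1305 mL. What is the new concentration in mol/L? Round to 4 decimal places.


Dilution: M1*V1 = M2*V2, solve for M2.
M2 = M1*V1 / V2
M2 = 11.67 * 90 / 1305
M2 = 1050.3 / 1305
M2 = 0.80482759 mol/L, rounded to 4 dp:

0.8048 mol/L


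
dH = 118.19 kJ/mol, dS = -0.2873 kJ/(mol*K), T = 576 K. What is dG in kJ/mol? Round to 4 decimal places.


Gibbs: dG = dH - T*dS (consistent units, dS already in kJ/(mol*K)).
T*dS = 576 * -0.2873 = -165.4848
dG = 118.19 - (-165.4848)
dG = 283.6748 kJ/mol, rounded to 4 dp:

283.6748 kJ/mol


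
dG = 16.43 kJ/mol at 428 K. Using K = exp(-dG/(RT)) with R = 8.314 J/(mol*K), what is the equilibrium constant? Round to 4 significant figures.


dG is in kJ/mol; multiply by 1000 to match R in J/(mol*K).
RT = 8.314 * 428 = 3558.392 J/mol
exponent = -dG*1000 / (RT) = -(16.43*1000) / 3558.392 = -4.61725409
K = exp(-4.61725409)
K = 0.0098798881, rounded to 4 significant figures:

0.009880


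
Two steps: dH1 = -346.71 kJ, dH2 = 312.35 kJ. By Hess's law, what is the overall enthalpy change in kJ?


Hess's law: enthalpy is a state function, so add the step enthalpies.
dH_total = dH1 + dH2 = -346.71 + (312.35)
dH_total = -34.36 kJ:

-34.36 kJ


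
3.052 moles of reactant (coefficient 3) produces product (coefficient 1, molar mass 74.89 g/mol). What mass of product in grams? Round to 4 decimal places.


Use the coefficient ratio to convert reactant moles to product moles, then multiply by the product's molar mass.
moles_P = moles_R * (coeff_P / coeff_R) = 3.052 * (1/3) = 1.017333
mass_P = moles_P * M_P = 1.017333 * 74.89
mass_P = 76.18806837 g, rounded to 4 dp:

76.1881 g


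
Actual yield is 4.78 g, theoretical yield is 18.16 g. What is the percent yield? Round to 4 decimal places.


% yield = 100 * actual / theoretical
% yield = 100 * 4.78 / 18.16
% yield = 26.3215859 %, rounded to 4 dp:

26.3216 %


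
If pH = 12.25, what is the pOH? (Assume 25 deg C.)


At 25 deg C, pH + pOH = 14.
pOH = 14 - pH = 14 - 12.25
pOH = 1.75:

1.75


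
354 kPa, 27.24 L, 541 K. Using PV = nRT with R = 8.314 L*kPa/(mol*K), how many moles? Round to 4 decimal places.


PV = nRT, solve for n = PV / (RT).
PV = 354 * 27.24 = 9642.96
RT = 8.314 * 541 = 4497.874
n = 9642.96 / 4497.874
n = 2.14389287 mol, rounded to 4 dp:

2.1439 mol


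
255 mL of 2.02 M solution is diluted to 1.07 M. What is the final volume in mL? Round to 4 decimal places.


Dilution: M1*V1 = M2*V2, solve for V2.
V2 = M1*V1 / M2
V2 = 2.02 * 255 / 1.07
V2 = 515.1 / 1.07
V2 = 481.40186916 mL, rounded to 4 dp:

481.4019 mL


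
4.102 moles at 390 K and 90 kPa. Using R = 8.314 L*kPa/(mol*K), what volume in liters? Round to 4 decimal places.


PV = nRT, solve for V = nRT / P.
nRT = 4.102 * 8.314 * 390 = 13300.5709
V = 13300.5709 / 90
V = 147.78412111 L, rounded to 4 dp:

147.7841 L


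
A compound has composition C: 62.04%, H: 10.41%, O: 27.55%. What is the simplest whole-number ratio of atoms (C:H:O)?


Assume 100 g of compound, divide each mass% by atomic mass to get moles, then normalize by the smallest to get a raw atom ratio.
Moles per 100 g: C: 62.04/12.011 = 5.1653, H: 10.41/1.008 = 10.3274, O: 27.55/15.999 = 1.722
Raw ratio (divide by min = 1.722): C: 3.0, H: 5.997, O: 1.0
Multiply by 1 to clear fractions: C: 3.0 ~= 3, H: 5.997 ~= 6, O: 1.0 ~= 1
Reduce by GCD to get the simplest whole-number ratio:

3:6:1


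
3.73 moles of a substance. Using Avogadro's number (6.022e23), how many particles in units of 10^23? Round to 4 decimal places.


N = n * NA, then divide by 1e23 for the requested units.
N / 1e23 = n * 6.022
N / 1e23 = 3.73 * 6.022
N / 1e23 = 22.46206, rounded to 4 dp:

22.4621


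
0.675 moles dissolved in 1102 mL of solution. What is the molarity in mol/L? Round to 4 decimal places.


Convert volume to liters: V_L = V_mL / 1000.
V_L = 1102 / 1000 = 1.102 L
M = n / V_L = 0.675 / 1.102
M = 0.61252269 mol/L, rounded to 4 dp:

0.6125 mol/L


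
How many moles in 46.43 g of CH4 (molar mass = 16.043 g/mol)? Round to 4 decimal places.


n = mass / M
n = 46.43 / 16.043
n = 2.89409711 mol, rounded to 4 dp:

2.8941 mol


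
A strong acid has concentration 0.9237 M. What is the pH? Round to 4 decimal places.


A strong acid dissociates completely, so [H+] equals the given concentration.
pH = -log10([H+]) = -log10(0.9237)
pH = 0.03446906, rounded to 4 dp:

0.0345


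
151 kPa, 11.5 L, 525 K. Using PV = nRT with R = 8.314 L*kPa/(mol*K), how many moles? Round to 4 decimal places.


PV = nRT, solve for n = PV / (RT).
PV = 151 * 11.5 = 1736.5
RT = 8.314 * 525 = 4364.85
n = 1736.5 / 4364.85
n = 0.39783727 mol, rounded to 4 dp:

0.3978 mol


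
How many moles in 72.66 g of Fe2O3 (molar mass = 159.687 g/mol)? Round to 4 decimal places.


n = mass / M
n = 72.66 / 159.687
n = 0.45501512 mol, rounded to 4 dp:

0.4550 mol


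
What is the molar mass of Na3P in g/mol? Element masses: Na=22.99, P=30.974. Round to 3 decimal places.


M = sum(count * atomic_mass) over atoms.
M = 3*22.99 + 1*30.974
M = 68.97 + 30.974
M = 99.944 g/mol, rounded to 3 dp:

99.944 g/mol


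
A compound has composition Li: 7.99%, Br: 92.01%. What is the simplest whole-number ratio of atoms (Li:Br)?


Assume 100 g of compound, divide each mass% by atomic mass to get moles, then normalize by the smallest to get a raw atom ratio.
Moles per 100 g: Li: 7.99/6.941 = 1.1511, Br: 92.01/79.904 = 1.1515
Raw ratio (divide by min = 1.1511): Li: 1.0, Br: 1.0
Multiply by 1 to clear fractions: Li: 1.0 ~= 1, Br: 1.0 ~= 1
Reduce by GCD to get the simplest whole-number ratio:

1:1


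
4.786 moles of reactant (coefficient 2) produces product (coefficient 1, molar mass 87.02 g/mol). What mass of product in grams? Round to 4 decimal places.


Use the coefficient ratio to convert reactant moles to product moles, then multiply by the product's molar mass.
moles_P = moles_R * (coeff_P / coeff_R) = 4.786 * (1/2) = 2.393
mass_P = moles_P * M_P = 2.393 * 87.02
mass_P = 208.23886 g, rounded to 4 dp:

208.2389 g


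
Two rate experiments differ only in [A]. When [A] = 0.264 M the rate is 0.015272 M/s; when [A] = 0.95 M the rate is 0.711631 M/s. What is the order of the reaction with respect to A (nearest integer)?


Rate is proportional to [A]^n, so rate2/rate1 = ([A]2/[A]1)^n. Take logs to solve for n.
rate2/rate1 = 0.711631 / 0.015272 = 46.5971
[A]2/[A]1 = 0.95 / 0.264 = 3.5985
n = ln(46.5971) / ln(3.5985) = 3.0
Nearest integer order:

3


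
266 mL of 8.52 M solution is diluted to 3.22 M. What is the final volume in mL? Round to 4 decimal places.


Dilution: M1*V1 = M2*V2, solve for V2.
V2 = M1*V1 / M2
V2 = 8.52 * 266 / 3.22
V2 = 2266.32 / 3.22
V2 = 703.82608696 mL, rounded to 4 dp:

703.8261 mL


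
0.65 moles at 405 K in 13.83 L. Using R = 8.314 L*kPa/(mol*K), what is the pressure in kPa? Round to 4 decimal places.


PV = nRT, solve for P = nRT / V.
nRT = 0.65 * 8.314 * 405 = 2188.6605
P = 2188.6605 / 13.83
P = 158.25455531 kPa, rounded to 4 dp:

158.2546 kPa


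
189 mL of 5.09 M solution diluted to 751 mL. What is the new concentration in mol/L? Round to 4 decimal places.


Dilution: M1*V1 = M2*V2, solve for M2.
M2 = M1*V1 / V2
M2 = 5.09 * 189 / 751
M2 = 962.01 / 751
M2 = 1.28097204 mol/L, rounded to 4 dp:

1.2810 mol/L


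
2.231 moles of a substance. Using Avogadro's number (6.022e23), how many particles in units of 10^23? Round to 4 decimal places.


N = n * NA, then divide by 1e23 for the requested units.
N / 1e23 = n * 6.022
N / 1e23 = 2.231 * 6.022
N / 1e23 = 13.435082, rounded to 4 dp:

13.4351


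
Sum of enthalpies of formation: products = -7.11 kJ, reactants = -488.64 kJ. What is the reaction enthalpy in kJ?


dH_rxn = sum(dH_f products) - sum(dH_f reactants)
dH_rxn = -7.11 - (-488.64)
dH_rxn = 481.53 kJ:

481.53 kJ


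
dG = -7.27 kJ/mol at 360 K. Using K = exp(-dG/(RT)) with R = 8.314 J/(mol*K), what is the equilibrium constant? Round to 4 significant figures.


dG is in kJ/mol; multiply by 1000 to match R in J/(mol*K).
RT = 8.314 * 360 = 2993.04 J/mol
exponent = -dG*1000 / (RT) = -(-7.27*1000) / 2993.04 = 2.42896854
K = exp(2.42896854)
K = 11.347172, rounded to 4 significant figures:

11.35


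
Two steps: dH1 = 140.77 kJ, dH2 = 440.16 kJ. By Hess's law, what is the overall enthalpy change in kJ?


Hess's law: enthalpy is a state function, so add the step enthalpies.
dH_total = dH1 + dH2 = 140.77 + (440.16)
dH_total = 580.93 kJ:

580.93 kJ


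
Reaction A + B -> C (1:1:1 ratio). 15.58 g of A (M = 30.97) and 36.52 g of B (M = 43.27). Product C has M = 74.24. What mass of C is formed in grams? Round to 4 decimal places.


Find moles of each reactant; the smaller value is the limiting reagent in a 1:1:1 reaction, so moles_C equals moles of the limiter.
n_A = mass_A / M_A = 15.58 / 30.97 = 0.503067 mol
n_B = mass_B / M_B = 36.52 / 43.27 = 0.844003 mol
Limiting reagent: A (smaller), n_limiting = 0.503067 mol
mass_C = n_limiting * M_C = 0.503067 * 74.24
mass_C = 37.34769408 g, rounded to 4 dp:

37.3477 g


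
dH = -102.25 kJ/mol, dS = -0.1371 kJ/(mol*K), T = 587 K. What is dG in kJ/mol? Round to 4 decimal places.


Gibbs: dG = dH - T*dS (consistent units, dS already in kJ/(mol*K)).
T*dS = 587 * -0.1371 = -80.4777
dG = -102.25 - (-80.4777)
dG = -21.7723 kJ/mol, rounded to 4 dp:

-21.7723 kJ/mol


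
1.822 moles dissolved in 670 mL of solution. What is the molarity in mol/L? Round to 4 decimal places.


Convert volume to liters: V_L = V_mL / 1000.
V_L = 670 / 1000 = 0.67 L
M = n / V_L = 1.822 / 0.67
M = 2.71940299 mol/L, rounded to 4 dp:

2.7194 mol/L


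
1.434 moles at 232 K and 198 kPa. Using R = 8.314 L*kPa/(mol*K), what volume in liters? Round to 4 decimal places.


PV = nRT, solve for V = nRT / P.
nRT = 1.434 * 8.314 * 232 = 2765.968
V = 2765.968 / 198
V = 13.96953535 L, rounded to 4 dp:

13.9695 L


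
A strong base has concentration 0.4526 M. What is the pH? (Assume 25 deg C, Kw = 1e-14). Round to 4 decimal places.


A strong base dissociates completely, so [OH-] equals the given concentration.
pOH = -log10([OH-]) = -log10(0.4526) = 0.344285
pH = 14 - pOH = 14 - 0.344285
pH = 13.655715, rounded to 4 dp:

13.6557


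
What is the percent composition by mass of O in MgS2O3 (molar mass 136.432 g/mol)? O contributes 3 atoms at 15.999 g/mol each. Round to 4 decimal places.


pct = 100 * (n_elem * M_elem) / M_total
mass_contribution = 3 * 15.999 = 47.997 g/mol
pct = 100 * 47.997 / 136.432
pct = 35.18016301 %, rounded to 4 dp:

35.1802 %


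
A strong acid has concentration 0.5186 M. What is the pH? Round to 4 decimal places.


A strong acid dissociates completely, so [H+] equals the given concentration.
pH = -log10([H+]) = -log10(0.5186)
pH = 0.28516749, rounded to 4 dp:

0.2852


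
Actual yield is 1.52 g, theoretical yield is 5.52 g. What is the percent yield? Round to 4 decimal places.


% yield = 100 * actual / theoretical
% yield = 100 * 1.52 / 5.52
% yield = 27.53623188 %, rounded to 4 dp:

27.5362 %


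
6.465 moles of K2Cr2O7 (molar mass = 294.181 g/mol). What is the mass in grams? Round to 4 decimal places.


mass = n * M
mass = 6.465 * 294.181
mass = 1901.880165 g, rounded to 4 dp:

1901.8802 g


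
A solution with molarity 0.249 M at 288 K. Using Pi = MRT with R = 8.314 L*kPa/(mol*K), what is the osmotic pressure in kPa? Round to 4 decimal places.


Osmotic pressure (van't Hoff): Pi = M*R*T.
RT = 8.314 * 288 = 2394.432
Pi = 0.249 * 2394.432
Pi = 596.213568 kPa, rounded to 4 dp:

596.2136 kPa


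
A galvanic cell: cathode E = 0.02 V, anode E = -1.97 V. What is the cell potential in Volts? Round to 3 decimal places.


Standard cell potential: E_cell = E_cathode - E_anode.
E_cell = 0.02 - (-1.97)
E_cell = 1.99 V, rounded to 3 dp:

1.990 V


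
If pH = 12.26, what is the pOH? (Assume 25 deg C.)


At 25 deg C, pH + pOH = 14.
pOH = 14 - pH = 14 - 12.26
pOH = 1.74:

1.74


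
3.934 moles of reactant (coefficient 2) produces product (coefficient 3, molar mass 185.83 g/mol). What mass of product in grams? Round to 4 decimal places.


Use the coefficient ratio to convert reactant moles to product moles, then multiply by the product's molar mass.
moles_P = moles_R * (coeff_P / coeff_R) = 3.934 * (3/2) = 5.901
mass_P = moles_P * M_P = 5.901 * 185.83
mass_P = 1096.58283 g, rounded to 4 dp:

1096.5828 g


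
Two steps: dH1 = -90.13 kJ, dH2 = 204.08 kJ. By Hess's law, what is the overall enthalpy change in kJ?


Hess's law: enthalpy is a state function, so add the step enthalpies.
dH_total = dH1 + dH2 = -90.13 + (204.08)
dH_total = 113.95 kJ:

113.95 kJ


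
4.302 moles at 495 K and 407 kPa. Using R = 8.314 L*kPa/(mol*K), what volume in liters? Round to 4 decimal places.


PV = nRT, solve for V = nRT / P.
nRT = 4.302 * 8.314 * 495 = 17704.5799
V = 17704.5799 / 407
V = 43.50019631 L, rounded to 4 dp:

43.5002 L


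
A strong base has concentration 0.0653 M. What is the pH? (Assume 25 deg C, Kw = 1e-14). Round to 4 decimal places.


A strong base dissociates completely, so [OH-] equals the given concentration.
pOH = -log10([OH-]) = -log10(0.0653) = 1.185087
pH = 14 - pOH = 14 - 1.185087
pH = 12.814913, rounded to 4 dp:

12.8149


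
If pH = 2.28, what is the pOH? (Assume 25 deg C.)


At 25 deg C, pH + pOH = 14.
pOH = 14 - pH = 14 - 2.28
pOH = 11.72:

11.72


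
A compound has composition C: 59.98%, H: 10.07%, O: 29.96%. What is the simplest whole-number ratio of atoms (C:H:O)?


Assume 100 g of compound, divide each mass% by atomic mass to get moles, then normalize by the smallest to get a raw atom ratio.
Moles per 100 g: C: 59.98/12.011 = 4.9938, H: 10.07/1.008 = 9.9901, O: 29.96/15.999 = 1.8726
Raw ratio (divide by min = 1.8726): C: 2.667, H: 5.335, O: 1.0
Multiply by 3 to clear fractions: C: 8.0 ~= 8, H: 16.004 ~= 16, O: 3.0 ~= 3
Reduce by GCD to get the simplest whole-number ratio:

8:16:3


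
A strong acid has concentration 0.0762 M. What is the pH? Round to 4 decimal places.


A strong acid dissociates completely, so [H+] equals the given concentration.
pH = -log10([H+]) = -log10(0.0762)
pH = 1.11804503, rounded to 4 dp:

1.1180


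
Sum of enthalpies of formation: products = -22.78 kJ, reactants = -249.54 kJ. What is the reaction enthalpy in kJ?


dH_rxn = sum(dH_f products) - sum(dH_f reactants)
dH_rxn = -22.78 - (-249.54)
dH_rxn = 226.76 kJ:

226.76 kJ


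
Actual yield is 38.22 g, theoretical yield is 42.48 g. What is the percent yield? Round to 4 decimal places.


% yield = 100 * actual / theoretical
% yield = 100 * 38.22 / 42.48
% yield = 89.97175141 %, rounded to 4 dp:

89.9718 %


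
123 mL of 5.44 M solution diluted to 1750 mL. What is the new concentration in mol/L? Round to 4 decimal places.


Dilution: M1*V1 = M2*V2, solve for M2.
M2 = M1*V1 / V2
M2 = 5.44 * 123 / 1750
M2 = 669.12 / 1750
M2 = 0.38235429 mol/L, rounded to 4 dp:

0.3824 mol/L


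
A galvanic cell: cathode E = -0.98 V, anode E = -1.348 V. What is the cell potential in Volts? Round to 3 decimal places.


Standard cell potential: E_cell = E_cathode - E_anode.
E_cell = -0.98 - (-1.348)
E_cell = 0.368 V, rounded to 3 dp:

0.368 V


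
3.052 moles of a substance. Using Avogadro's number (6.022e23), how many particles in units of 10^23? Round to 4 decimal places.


N = n * NA, then divide by 1e23 for the requested units.
N / 1e23 = n * 6.022
N / 1e23 = 3.052 * 6.022
N / 1e23 = 18.379144, rounded to 4 dp:

18.3791


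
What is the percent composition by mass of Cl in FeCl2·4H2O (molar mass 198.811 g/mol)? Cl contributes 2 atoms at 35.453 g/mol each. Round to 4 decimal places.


pct = 100 * (n_elem * M_elem) / M_total
mass_contribution = 2 * 35.453 = 70.906 g/mol
pct = 100 * 70.906 / 198.811
pct = 35.66502859 %, rounded to 4 dp:

35.6650 %


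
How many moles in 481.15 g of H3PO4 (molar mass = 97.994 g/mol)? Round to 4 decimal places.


n = mass / M
n = 481.15 / 97.994
n = 4.90999449 mol, rounded to 4 dp:

4.9100 mol


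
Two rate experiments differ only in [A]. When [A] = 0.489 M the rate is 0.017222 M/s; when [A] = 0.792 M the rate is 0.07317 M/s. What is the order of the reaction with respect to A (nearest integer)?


Rate is proportional to [A]^n, so rate2/rate1 = ([A]2/[A]1)^n. Take logs to solve for n.
rate2/rate1 = 0.07317 / 0.017222 = 4.2486
[A]2/[A]1 = 0.792 / 0.489 = 1.6196
n = ln(4.2486) / ln(1.6196) = 3.0
Nearest integer order:

3


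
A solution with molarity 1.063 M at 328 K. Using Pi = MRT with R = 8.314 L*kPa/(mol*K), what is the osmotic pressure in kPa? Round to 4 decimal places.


Osmotic pressure (van't Hoff): Pi = M*R*T.
RT = 8.314 * 328 = 2726.992
Pi = 1.063 * 2726.992
Pi = 2898.792496 kPa, rounded to 4 dp:

2898.7925 kPa


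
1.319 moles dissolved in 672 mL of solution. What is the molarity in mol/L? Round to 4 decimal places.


Convert volume to liters: V_L = V_mL / 1000.
V_L = 672 / 1000 = 0.672 L
M = n / V_L = 1.319 / 0.672
M = 1.96279762 mol/L, rounded to 4 dp:

1.9628 mol/L


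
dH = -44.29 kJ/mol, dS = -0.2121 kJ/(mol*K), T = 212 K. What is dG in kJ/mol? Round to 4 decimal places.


Gibbs: dG = dH - T*dS (consistent units, dS already in kJ/(mol*K)).
T*dS = 212 * -0.2121 = -44.9652
dG = -44.29 - (-44.9652)
dG = 0.6752 kJ/mol, rounded to 4 dp:

0.6752 kJ/mol


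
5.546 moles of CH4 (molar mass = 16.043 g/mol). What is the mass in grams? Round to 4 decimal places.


mass = n * M
mass = 5.546 * 16.043
mass = 88.974478 g, rounded to 4 dp:

88.9745 g


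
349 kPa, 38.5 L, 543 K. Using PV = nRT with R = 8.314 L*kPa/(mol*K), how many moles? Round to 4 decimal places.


PV = nRT, solve for n = PV / (RT).
PV = 349 * 38.5 = 13436.5
RT = 8.314 * 543 = 4514.502
n = 13436.5 / 4514.502
n = 2.97629727 mol, rounded to 4 dp:

2.9763 mol


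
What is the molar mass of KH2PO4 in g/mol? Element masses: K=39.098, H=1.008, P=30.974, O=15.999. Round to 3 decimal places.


M = sum(count * atomic_mass) over atoms.
M = 1*39.098 + 2*1.008 + 1*30.974 + 4*15.999
M = 39.098 + 2.016 + 30.974 + 63.996
M = 136.084 g/mol, rounded to 3 dp:

136.084 g/mol


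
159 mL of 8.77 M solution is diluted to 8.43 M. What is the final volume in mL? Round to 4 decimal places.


Dilution: M1*V1 = M2*V2, solve for V2.
V2 = M1*V1 / M2
V2 = 8.77 * 159 / 8.43
V2 = 1394.43 / 8.43
V2 = 165.41281139 mL, rounded to 4 dp:

165.4128 mL


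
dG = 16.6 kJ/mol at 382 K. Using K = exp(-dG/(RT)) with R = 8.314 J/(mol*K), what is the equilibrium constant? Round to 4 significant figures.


dG is in kJ/mol; multiply by 1000 to match R in J/(mol*K).
RT = 8.314 * 382 = 3175.948 J/mol
exponent = -dG*1000 / (RT) = -(16.6*1000) / 3175.948 = -5.22678583
K = exp(-5.22678583)
K = 0.0053707601, rounded to 4 significant figures:

0.005371


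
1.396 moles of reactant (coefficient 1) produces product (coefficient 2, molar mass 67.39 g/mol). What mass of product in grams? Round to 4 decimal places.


Use the coefficient ratio to convert reactant moles to product moles, then multiply by the product's molar mass.
moles_P = moles_R * (coeff_P / coeff_R) = 1.396 * (2/1) = 2.792
mass_P = moles_P * M_P = 2.792 * 67.39
mass_P = 188.15288 g, rounded to 4 dp:

188.1529 g


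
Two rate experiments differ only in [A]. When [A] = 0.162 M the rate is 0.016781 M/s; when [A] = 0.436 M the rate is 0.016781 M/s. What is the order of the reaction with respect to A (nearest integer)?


Rate is proportional to [A]^n, so rate2/rate1 = ([A]2/[A]1)^n. Take logs to solve for n.
rate2/rate1 = 0.016781 / 0.016781 = 1.0
[A]2/[A]1 = 0.436 / 0.162 = 2.6914
n = ln(1.0) / ln(2.6914) = 0.0
Nearest integer order:

0


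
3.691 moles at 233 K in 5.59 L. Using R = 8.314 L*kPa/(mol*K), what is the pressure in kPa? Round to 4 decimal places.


PV = nRT, solve for P = nRT / V.
nRT = 3.691 * 8.314 * 233 = 7150.0649
P = 7150.0649 / 5.59
P = 1279.08137746 kPa, rounded to 4 dp:

1279.0814 kPa


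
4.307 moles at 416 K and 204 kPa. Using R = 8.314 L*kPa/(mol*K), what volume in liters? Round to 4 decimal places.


PV = nRT, solve for V = nRT / P.
nRT = 4.307 * 8.314 * 416 = 14896.2936
V = 14896.2936 / 204
V = 73.02104706 L, rounded to 4 dp:

73.0210 L


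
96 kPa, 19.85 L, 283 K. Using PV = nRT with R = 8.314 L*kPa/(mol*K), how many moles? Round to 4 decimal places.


PV = nRT, solve for n = PV / (RT).
PV = 96 * 19.85 = 1905.6
RT = 8.314 * 283 = 2352.862
n = 1905.6 / 2352.862
n = 0.80990725 mol, rounded to 4 dp:

0.8099 mol


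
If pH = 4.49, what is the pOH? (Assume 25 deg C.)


At 25 deg C, pH + pOH = 14.
pOH = 14 - pH = 14 - 4.49
pOH = 9.51:

9.51


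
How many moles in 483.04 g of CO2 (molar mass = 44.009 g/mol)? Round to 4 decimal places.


n = mass / M
n = 483.04 / 44.009
n = 10.97593674 mol, rounded to 4 dp:

10.9759 mol


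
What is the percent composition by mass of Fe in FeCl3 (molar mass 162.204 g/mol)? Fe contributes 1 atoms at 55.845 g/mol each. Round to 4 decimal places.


pct = 100 * (n_elem * M_elem) / M_total
mass_contribution = 1 * 55.845 = 55.845 g/mol
pct = 100 * 55.845 / 162.204
pct = 34.42886735 %, rounded to 4 dp:

34.4289 %


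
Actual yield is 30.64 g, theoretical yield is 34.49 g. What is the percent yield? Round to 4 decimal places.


% yield = 100 * actual / theoretical
% yield = 100 * 30.64 / 34.49
% yield = 88.83734416 %, rounded to 4 dp:

88.8373 %


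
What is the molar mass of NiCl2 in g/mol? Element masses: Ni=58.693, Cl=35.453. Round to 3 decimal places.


M = sum(count * atomic_mass) over atoms.
M = 1*58.693 + 2*35.453
M = 58.693 + 70.906
M = 129.599 g/mol, rounded to 3 dp:

129.599 g/mol


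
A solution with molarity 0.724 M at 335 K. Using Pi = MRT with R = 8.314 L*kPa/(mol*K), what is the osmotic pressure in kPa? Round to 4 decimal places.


Osmotic pressure (van't Hoff): Pi = M*R*T.
RT = 8.314 * 335 = 2785.19
Pi = 0.724 * 2785.19
Pi = 2016.47756 kPa, rounded to 4 dp:

2016.4776 kPa


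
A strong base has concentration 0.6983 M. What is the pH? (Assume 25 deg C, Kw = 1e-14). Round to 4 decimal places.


A strong base dissociates completely, so [OH-] equals the given concentration.
pOH = -log10([OH-]) = -log10(0.6983) = 0.155958
pH = 14 - pOH = 14 - 0.155958
pH = 13.844042, rounded to 4 dp:

13.8440


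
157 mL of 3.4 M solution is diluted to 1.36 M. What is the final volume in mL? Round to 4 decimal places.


Dilution: M1*V1 = M2*V2, solve for V2.
V2 = M1*V1 / M2
V2 = 3.4 * 157 / 1.36
V2 = 533.8 / 1.36
V2 = 392.5 mL, rounded to 4 dp:

392.5000 mL


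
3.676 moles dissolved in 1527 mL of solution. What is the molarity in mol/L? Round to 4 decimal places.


Convert volume to liters: V_L = V_mL / 1000.
V_L = 1527 / 1000 = 1.527 L
M = n / V_L = 3.676 / 1.527
M = 2.40733464 mol/L, rounded to 4 dp:

2.4073 mol/L


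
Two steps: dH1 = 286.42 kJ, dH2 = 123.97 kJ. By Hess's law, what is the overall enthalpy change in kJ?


Hess's law: enthalpy is a state function, so add the step enthalpies.
dH_total = dH1 + dH2 = 286.42 + (123.97)
dH_total = 410.39 kJ:

410.39 kJ


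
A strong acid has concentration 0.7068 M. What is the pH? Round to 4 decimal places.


A strong acid dissociates completely, so [H+] equals the given concentration.
pH = -log10([H+]) = -log10(0.7068)
pH = 0.15070346, rounded to 4 dp:

0.1507


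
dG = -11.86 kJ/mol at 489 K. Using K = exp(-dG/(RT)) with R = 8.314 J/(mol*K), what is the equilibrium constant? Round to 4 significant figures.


dG is in kJ/mol; multiply by 1000 to match R in J/(mol*K).
RT = 8.314 * 489 = 4065.546 J/mol
exponent = -dG*1000 / (RT) = -(-11.86*1000) / 4065.546 = 2.91719735
K = exp(2.91719735)
K = 18.489395, rounded to 4 significant figures:

18.49


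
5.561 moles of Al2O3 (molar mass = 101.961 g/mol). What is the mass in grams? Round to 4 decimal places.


mass = n * M
mass = 5.561 * 101.961
mass = 567.005121 g, rounded to 4 dp:

567.0051 g


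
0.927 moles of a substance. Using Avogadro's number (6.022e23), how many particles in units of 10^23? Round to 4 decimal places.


N = n * NA, then divide by 1e23 for the requested units.
N / 1e23 = n * 6.022
N / 1e23 = 0.927 * 6.022
N / 1e23 = 5.582394, rounded to 4 dp:

5.5824


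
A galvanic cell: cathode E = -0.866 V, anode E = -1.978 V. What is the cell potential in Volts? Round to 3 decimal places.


Standard cell potential: E_cell = E_cathode - E_anode.
E_cell = -0.866 - (-1.978)
E_cell = 1.112 V, rounded to 3 dp:

1.112 V


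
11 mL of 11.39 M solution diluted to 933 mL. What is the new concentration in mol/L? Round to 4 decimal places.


Dilution: M1*V1 = M2*V2, solve for M2.
M2 = M1*V1 / V2
M2 = 11.39 * 11 / 933
M2 = 125.29 / 933
M2 = 0.13428725 mol/L, rounded to 4 dp:

0.1343 mol/L


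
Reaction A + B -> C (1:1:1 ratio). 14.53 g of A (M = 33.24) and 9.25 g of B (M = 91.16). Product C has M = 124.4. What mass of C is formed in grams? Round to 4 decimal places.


Find moles of each reactant; the smaller value is the limiting reagent in a 1:1:1 reaction, so moles_C equals moles of the limiter.
n_A = mass_A / M_A = 14.53 / 33.24 = 0.437124 mol
n_B = mass_B / M_B = 9.25 / 91.16 = 0.10147 mol
Limiting reagent: B (smaller), n_limiting = 0.10147 mol
mass_C = n_limiting * M_C = 0.10147 * 124.4
mass_C = 12.622868 g, rounded to 4 dp:

12.6229 g


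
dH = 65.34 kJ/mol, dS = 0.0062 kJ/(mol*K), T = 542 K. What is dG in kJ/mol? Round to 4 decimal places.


Gibbs: dG = dH - T*dS (consistent units, dS already in kJ/(mol*K)).
T*dS = 542 * 0.0062 = 3.3604
dG = 65.34 - (3.3604)
dG = 61.9796 kJ/mol, rounded to 4 dp:

61.9796 kJ/mol


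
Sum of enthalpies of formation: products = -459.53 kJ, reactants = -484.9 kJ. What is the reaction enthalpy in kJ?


dH_rxn = sum(dH_f products) - sum(dH_f reactants)
dH_rxn = -459.53 - (-484.9)
dH_rxn = 25.37 kJ:

25.37 kJ


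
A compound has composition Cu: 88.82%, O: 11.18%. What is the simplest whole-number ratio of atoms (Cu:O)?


Assume 100 g of compound, divide each mass% by atomic mass to get moles, then normalize by the smallest to get a raw atom ratio.
Moles per 100 g: Cu: 88.82/63.546 = 1.3977, O: 11.18/15.999 = 0.6988
Raw ratio (divide by min = 0.6988): Cu: 2.0, O: 1.0
Multiply by 1 to clear fractions: Cu: 2.0 ~= 2, O: 1.0 ~= 1
Reduce by GCD to get the simplest whole-number ratio:

2:1


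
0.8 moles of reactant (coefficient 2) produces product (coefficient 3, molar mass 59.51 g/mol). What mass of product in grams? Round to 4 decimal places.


Use the coefficient ratio to convert reactant moles to product moles, then multiply by the product's molar mass.
moles_P = moles_R * (coeff_P / coeff_R) = 0.8 * (3/2) = 1.2
mass_P = moles_P * M_P = 1.2 * 59.51
mass_P = 71.412 g, rounded to 4 dp:

71.4120 g


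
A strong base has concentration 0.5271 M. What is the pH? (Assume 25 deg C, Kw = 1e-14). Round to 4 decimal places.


A strong base dissociates completely, so [OH-] equals the given concentration.
pOH = -log10([OH-]) = -log10(0.5271) = 0.278107
pH = 14 - pOH = 14 - 0.278107
pH = 13.721893, rounded to 4 dp:

13.7219


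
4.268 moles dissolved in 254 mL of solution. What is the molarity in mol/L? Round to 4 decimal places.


Convert volume to liters: V_L = V_mL / 1000.
V_L = 254 / 1000 = 0.254 L
M = n / V_L = 4.268 / 0.254
M = 16.80314961 mol/L, rounded to 4 dp:

16.8031 mol/L


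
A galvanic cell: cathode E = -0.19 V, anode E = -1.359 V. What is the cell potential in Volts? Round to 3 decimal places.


Standard cell potential: E_cell = E_cathode - E_anode.
E_cell = -0.19 - (-1.359)
E_cell = 1.169 V, rounded to 3 dp:

1.169 V


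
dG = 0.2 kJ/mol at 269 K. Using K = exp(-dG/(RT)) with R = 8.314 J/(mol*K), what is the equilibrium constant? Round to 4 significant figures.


dG is in kJ/mol; multiply by 1000 to match R in J/(mol*K).
RT = 8.314 * 269 = 2236.466 J/mol
exponent = -dG*1000 / (RT) = -(0.2*1000) / 2236.466 = -0.0894268
K = exp(-0.0894268)
K = 0.9144552, rounded to 4 significant figures:

0.9145


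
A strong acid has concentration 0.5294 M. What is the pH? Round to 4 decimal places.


A strong acid dissociates completely, so [H+] equals the given concentration.
pH = -log10([H+]) = -log10(0.5294)
pH = 0.27621606, rounded to 4 dp:

0.2762


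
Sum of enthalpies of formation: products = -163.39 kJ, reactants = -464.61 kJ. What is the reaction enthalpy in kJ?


dH_rxn = sum(dH_f products) - sum(dH_f reactants)
dH_rxn = -163.39 - (-464.61)
dH_rxn = 301.22 kJ:

301.22 kJ


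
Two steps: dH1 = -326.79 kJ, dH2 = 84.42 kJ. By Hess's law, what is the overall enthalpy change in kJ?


Hess's law: enthalpy is a state function, so add the step enthalpies.
dH_total = dH1 + dH2 = -326.79 + (84.42)
dH_total = -242.37 kJ:

-242.37 kJ


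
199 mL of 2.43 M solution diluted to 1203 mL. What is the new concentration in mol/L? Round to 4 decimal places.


Dilution: M1*V1 = M2*V2, solve for M2.
M2 = M1*V1 / V2
M2 = 2.43 * 199 / 1203
M2 = 483.57 / 1203
M2 = 0.40197007 mol/L, rounded to 4 dp:

0.4020 mol/L
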